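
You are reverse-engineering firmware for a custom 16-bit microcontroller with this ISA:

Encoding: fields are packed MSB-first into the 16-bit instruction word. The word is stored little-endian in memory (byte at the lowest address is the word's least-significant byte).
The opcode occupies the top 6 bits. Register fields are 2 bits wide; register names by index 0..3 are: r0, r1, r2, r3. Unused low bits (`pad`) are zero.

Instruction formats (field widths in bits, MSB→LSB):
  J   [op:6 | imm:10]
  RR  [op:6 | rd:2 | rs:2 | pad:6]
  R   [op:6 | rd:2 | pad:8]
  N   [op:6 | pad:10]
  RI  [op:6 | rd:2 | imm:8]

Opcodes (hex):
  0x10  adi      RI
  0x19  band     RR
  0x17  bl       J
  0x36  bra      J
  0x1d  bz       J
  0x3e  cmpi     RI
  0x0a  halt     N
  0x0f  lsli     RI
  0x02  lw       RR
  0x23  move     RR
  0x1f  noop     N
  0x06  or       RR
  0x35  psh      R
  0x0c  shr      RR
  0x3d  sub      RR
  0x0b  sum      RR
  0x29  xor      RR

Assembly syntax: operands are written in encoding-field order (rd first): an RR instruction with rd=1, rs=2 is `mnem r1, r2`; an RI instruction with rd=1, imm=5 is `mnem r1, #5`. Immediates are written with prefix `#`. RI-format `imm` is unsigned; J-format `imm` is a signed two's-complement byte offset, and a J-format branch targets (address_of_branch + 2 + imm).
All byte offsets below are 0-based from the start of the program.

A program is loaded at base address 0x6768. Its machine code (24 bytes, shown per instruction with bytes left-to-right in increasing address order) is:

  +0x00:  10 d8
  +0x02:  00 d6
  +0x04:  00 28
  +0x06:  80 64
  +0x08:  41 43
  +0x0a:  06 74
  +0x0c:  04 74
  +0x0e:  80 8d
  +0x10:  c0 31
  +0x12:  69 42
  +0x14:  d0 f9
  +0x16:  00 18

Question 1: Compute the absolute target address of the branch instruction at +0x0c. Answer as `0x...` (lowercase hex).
0x677a

off 0x0c: read 04 74 as little → 0x7404
  opcode bits[15:10]=0x1d: bz/J
  [9:0] imm=4 = #4
  target = base 0x6768 + off 0x0c + 2 + imm 4 = 0x677a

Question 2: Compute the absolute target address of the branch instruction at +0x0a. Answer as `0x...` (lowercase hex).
0x677a

+0x0a: 06 74 ⇒ word 0x7406 (little)
  top 6b → 0x1d → bz [J]
  imm: (w>>0)&0x3ff=0x6 → #6
  target = base 0x6768 + off 0x0a + 2 + imm 6 = 0x677a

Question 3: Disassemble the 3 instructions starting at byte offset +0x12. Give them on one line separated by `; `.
[12] 69 42 → 0x4269
  opcode bits[15:10]=0x10: adi/RI
  [9:8] rd=2 = r2
  [7:0] imm=105 = #105
[14] d0 f9 → 0xf9d0
  opcode bits[15:10]=0x3e: cmpi/RI
  [9:8] rd=1 = r1
  [7:0] imm=208 = #208
[16] 00 18 → 0x1800
  opcode bits[15:10]=0x6: or/RR
  [9:8] rd=0 = r0
  [7:6] rs=0 = r0

adi r2, #105; cmpi r1, #208; or r0, r0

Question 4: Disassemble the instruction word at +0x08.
adi r3, #65

[08] 41 43 → 0x4341
  op=0x4341>>10=0x10 ⇒ adi (RI)
  [9:8] rd=3 = r3
  [7:0] imm=65 = #65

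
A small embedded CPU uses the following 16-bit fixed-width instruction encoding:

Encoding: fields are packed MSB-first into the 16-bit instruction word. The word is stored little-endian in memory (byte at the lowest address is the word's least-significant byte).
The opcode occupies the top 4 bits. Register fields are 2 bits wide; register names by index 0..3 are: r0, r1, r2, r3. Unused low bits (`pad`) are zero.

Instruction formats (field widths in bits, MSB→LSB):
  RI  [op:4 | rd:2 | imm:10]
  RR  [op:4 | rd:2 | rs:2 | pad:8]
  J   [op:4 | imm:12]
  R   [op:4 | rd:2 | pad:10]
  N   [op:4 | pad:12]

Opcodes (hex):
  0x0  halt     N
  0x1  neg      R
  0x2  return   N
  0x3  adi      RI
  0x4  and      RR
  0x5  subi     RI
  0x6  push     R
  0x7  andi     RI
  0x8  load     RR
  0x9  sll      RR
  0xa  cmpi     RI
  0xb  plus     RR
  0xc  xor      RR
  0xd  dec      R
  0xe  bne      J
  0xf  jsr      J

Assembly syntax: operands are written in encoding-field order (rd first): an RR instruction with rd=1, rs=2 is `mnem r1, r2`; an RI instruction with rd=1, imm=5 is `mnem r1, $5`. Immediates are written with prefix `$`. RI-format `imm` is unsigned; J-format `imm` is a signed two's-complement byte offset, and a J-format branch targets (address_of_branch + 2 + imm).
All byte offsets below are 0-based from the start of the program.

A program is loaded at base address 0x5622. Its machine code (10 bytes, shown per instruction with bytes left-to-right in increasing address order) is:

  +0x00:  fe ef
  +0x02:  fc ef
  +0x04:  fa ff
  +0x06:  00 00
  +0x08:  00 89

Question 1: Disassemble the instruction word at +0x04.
@+04  little-endian(fa ff) = 0xfffa
  top 4b → 0xf → jsr [J]
  imm: (w>>0)&0xfff=0xffa (s12→-6) → $-6

jsr $-6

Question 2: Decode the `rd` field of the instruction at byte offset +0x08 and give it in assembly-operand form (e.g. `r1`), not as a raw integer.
[08] 00 89 → 0x8900
  top 4b → 0x8 → load [RR]
  [11:10] rd=2 = r2
  [9:8] rs=1 = r1

r2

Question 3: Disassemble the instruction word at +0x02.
bne $-4

+0x02: fc ef ⇒ word 0xeffc (little)
  opcode bits[15:12]=0xe: bne/J
  imm: (w>>0)&0xfff=0xffc (s12→-4) → $-4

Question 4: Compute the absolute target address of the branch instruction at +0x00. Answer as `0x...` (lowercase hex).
@+00  little-endian(fe ef) = 0xeffe
  opcode bits[15:12]=0xe: bne/J
  [11:0] imm=4094 (s12→-2) = $-2
  target = base 0x5622 + off 0x00 + 2 + imm -2 = 0x5622

0x5622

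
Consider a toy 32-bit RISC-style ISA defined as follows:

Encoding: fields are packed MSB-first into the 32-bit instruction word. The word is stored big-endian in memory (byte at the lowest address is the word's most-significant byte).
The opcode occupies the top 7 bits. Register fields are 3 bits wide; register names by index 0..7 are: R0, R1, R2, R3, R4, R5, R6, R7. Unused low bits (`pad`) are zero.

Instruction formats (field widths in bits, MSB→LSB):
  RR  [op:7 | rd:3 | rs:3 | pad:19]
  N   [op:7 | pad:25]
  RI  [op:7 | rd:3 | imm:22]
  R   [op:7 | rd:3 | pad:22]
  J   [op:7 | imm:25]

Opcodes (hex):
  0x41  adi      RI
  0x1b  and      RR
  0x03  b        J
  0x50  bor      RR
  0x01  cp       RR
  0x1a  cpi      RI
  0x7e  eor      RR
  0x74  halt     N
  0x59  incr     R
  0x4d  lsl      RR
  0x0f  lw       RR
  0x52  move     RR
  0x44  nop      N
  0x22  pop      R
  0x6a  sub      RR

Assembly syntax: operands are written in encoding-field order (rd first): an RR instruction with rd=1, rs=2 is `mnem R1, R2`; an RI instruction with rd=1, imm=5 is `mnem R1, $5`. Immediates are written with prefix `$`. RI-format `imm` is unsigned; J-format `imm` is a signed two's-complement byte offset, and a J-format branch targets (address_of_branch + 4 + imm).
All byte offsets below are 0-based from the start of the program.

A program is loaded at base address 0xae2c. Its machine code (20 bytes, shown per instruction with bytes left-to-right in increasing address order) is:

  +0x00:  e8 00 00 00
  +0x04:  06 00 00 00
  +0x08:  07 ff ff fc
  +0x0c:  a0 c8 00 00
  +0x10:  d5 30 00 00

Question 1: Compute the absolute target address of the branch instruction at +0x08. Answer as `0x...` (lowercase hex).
off 0x08: read 07 ff ff fc as big → 0x07fffffc
  op=0x07fffffc>>25=0x3 ⇒ b (J)
  imm: (w>>0)&0x1ffffff=0x1fffffc (s25→-4) → $-4
  target = base 0xae2c + off 0x08 + 4 + imm -4 = 0xae34

0xae34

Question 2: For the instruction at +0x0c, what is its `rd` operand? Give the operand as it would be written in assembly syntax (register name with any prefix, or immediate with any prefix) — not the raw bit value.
R3

@+0c  big-endian(a0 c8 00 00) = 0xa0c80000
  op=0xa0c80000>>25=0x50 ⇒ bor (RR)
  rd@[24:22]=0x3 ⇒ R3
  rs@[21:19]=0x1 ⇒ R1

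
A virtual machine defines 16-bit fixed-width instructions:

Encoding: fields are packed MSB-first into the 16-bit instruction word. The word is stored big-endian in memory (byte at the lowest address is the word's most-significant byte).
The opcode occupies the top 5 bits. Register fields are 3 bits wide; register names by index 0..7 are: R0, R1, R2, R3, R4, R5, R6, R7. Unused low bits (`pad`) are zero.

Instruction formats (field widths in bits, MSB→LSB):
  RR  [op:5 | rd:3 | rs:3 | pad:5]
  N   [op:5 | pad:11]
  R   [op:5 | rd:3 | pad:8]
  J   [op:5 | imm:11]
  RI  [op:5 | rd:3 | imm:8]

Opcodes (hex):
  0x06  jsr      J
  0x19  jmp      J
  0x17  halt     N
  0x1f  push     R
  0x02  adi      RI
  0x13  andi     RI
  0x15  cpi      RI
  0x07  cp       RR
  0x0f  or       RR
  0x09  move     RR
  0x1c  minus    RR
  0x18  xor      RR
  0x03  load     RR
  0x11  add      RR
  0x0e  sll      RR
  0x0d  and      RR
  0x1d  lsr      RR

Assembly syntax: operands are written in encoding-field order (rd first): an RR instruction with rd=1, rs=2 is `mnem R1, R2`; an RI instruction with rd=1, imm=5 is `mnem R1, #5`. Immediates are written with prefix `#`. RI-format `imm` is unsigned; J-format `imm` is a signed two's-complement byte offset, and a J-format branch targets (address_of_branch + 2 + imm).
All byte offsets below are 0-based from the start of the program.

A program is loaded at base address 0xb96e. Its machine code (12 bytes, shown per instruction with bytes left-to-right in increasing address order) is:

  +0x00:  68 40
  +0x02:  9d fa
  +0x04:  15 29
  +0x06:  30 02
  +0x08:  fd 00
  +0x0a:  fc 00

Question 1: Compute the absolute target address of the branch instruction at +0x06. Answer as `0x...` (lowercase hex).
@+06  big-endian(30 02) = 0x3002
  top 5b → 0x6 → jsr [J]
  imm: (w>>0)&0x7ff=0x2 → #2
  target = base 0xb96e + off 0x06 + 2 + imm 2 = 0xb978

0xb978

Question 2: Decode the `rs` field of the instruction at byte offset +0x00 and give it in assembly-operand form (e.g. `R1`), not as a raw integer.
R2

@+00  big-endian(68 40) = 0x6840
  top 5b → 0xd → and [RR]
  rd: (w>>8)&0x7=0x0 → R0
  rs: (w>>5)&0x7=0x2 → R2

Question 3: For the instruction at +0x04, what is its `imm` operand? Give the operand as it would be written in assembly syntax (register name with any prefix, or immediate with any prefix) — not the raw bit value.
#41

@+04  big-endian(15 29) = 0x1529
  opcode bits[15:11]=0x2: adi/RI
  rd: (w>>8)&0x7=0x5 → R5
  imm: (w>>0)&0xff=0x29 → #41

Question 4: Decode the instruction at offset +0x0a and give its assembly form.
push R4

[0a] fc 00 → 0xfc00
  top 5b → 0x1f → push [R]
  [10:8] rd=4 = R4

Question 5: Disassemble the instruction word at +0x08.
push R5

[08] fd 00 → 0xfd00
  op=0xfd00>>11=0x1f ⇒ push (R)
  rd@[10:8]=0x5 ⇒ R5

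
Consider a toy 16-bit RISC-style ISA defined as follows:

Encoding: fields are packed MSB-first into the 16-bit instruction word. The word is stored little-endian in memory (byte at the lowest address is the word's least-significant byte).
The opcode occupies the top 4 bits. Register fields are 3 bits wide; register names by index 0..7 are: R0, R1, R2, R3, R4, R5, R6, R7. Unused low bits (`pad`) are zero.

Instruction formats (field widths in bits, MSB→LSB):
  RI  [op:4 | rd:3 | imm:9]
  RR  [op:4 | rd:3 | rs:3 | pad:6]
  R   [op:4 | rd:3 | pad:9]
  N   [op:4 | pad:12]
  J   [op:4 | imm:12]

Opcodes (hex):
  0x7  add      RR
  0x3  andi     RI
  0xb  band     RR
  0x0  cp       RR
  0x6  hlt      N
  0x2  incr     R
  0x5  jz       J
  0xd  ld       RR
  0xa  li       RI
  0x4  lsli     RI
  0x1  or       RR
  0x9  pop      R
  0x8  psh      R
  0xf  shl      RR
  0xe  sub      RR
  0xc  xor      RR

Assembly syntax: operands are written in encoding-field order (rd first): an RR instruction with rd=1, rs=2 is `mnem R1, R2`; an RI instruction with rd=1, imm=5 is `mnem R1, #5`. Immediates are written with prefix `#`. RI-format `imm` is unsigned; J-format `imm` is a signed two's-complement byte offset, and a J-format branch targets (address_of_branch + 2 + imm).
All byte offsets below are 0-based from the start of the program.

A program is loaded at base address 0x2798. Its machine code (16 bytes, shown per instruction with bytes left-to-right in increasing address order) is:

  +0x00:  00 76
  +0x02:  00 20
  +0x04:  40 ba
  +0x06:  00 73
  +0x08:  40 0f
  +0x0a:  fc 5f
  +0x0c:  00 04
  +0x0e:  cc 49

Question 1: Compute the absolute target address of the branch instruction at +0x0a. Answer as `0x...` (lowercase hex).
off 0x0a: read fc 5f as little → 0x5ffc
  top 4b → 0x5 → jz [J]
  imm@[11:0]=0xffc (s12→-4) ⇒ #-4
  target = base 0x2798 + off 0x0a + 2 + imm -4 = 0x27a0

0x27a0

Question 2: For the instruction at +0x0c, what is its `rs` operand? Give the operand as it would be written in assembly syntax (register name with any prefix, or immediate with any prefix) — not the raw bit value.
off 0x0c: read 00 04 as little → 0x0400
  opcode bits[15:12]=0x0: cp/RR
  rd: (w>>9)&0x7=0x2 → R2
  rs: (w>>6)&0x7=0x0 → R0

R0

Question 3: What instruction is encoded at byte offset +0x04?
band R5, R1

off 0x04: read 40 ba as little → 0xba40
  opcode bits[15:12]=0xb: band/RR
  rd: (w>>9)&0x7=0x5 → R5
  rs: (w>>6)&0x7=0x1 → R1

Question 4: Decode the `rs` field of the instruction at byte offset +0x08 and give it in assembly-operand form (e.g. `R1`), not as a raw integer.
R5

+0x08: 40 0f ⇒ word 0x0f40 (little)
  op=0x0f40>>12=0x0 ⇒ cp (RR)
  [11:9] rd=7 = R7
  [8:6] rs=5 = R5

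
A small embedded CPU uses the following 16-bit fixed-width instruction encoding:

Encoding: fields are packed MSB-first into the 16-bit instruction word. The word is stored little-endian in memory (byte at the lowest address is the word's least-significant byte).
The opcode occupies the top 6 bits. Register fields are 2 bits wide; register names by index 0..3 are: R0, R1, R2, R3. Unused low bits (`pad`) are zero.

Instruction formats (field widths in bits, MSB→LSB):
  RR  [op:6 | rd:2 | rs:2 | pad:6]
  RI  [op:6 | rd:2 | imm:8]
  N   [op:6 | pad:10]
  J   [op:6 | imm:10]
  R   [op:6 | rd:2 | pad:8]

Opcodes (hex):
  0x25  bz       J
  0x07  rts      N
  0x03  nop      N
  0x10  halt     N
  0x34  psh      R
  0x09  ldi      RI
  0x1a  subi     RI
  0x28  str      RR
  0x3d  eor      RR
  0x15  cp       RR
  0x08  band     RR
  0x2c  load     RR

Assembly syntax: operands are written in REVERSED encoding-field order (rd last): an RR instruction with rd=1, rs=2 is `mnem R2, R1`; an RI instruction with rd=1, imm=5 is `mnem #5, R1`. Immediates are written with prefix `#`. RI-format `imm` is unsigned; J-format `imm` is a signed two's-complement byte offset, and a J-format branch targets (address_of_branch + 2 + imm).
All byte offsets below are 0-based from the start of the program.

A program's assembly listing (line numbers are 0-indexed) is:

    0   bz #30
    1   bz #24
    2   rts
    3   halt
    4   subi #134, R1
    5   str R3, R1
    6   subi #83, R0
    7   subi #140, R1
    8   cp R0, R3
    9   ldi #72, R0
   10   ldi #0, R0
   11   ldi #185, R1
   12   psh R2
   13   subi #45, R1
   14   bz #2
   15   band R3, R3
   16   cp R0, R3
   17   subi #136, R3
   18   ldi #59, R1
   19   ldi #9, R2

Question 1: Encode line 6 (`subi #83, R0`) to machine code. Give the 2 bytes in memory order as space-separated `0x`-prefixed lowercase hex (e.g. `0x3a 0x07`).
0x53 0x68

L6: subi op=0x1a:6|rd=0:2|imm=83:8 ⇒ 0x6853 ⇒ little 53 68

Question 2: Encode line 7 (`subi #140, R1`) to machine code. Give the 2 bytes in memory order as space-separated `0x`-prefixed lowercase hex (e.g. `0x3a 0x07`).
7. subi fields op=0x1a:6|rd=1:2|imm=140:8 → word 698ch → 8c 69

0x8c 0x69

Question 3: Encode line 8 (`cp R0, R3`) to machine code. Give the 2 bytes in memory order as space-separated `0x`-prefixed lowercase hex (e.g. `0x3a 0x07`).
8. cp fields op=0x15:6|rd=3:2|rs=0:2|pad=0:6 → word 5700h → 00 57

0x00 0x57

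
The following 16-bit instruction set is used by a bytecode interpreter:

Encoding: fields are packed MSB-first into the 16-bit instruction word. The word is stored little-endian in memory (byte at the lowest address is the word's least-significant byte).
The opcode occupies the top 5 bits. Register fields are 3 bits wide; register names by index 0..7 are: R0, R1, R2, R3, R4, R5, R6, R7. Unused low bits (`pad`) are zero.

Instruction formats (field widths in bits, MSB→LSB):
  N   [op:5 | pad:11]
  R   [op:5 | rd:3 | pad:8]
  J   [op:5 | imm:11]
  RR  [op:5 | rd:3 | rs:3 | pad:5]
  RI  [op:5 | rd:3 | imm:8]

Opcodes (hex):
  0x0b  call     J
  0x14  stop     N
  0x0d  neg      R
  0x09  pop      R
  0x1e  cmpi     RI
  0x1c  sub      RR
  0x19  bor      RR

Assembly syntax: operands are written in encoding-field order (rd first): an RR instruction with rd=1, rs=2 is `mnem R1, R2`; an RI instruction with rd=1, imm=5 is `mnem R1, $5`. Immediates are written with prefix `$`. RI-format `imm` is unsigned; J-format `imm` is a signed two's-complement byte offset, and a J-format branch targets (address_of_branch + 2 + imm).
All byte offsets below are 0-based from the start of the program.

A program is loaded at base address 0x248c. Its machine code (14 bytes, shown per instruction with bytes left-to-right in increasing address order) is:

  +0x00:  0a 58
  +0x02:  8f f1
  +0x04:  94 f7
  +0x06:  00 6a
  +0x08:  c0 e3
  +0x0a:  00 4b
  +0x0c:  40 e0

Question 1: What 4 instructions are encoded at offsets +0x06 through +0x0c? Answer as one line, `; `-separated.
@+06  little-endian(00 6a) = 0x6a00
  opcode bits[15:11]=0xd: neg/R
  rd: (w>>8)&0x7=0x2 → R2
@+08  little-endian(c0 e3) = 0xe3c0
  opcode bits[15:11]=0x1c: sub/RR
  rd: (w>>8)&0x7=0x3 → R3
  rs: (w>>5)&0x7=0x6 → R6
@+0a  little-endian(00 4b) = 0x4b00
  opcode bits[15:11]=0x9: pop/R
  rd: (w>>8)&0x7=0x3 → R3
@+0c  little-endian(40 e0) = 0xe040
  opcode bits[15:11]=0x1c: sub/RR
  rd: (w>>8)&0x7=0x0 → R0
  rs: (w>>5)&0x7=0x2 → R2

neg R2; sub R3, R6; pop R3; sub R0, R2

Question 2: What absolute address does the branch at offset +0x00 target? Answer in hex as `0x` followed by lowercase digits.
0x2498

@+00  little-endian(0a 58) = 0x580a
  opcode bits[15:11]=0xb: call/J
  imm@[10:0]=0xa ⇒ $10
  target = base 0x248c + off 0x00 + 2 + imm 10 = 0x2498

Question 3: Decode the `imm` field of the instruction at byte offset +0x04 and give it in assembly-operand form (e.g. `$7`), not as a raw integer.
off 0x04: read 94 f7 as little → 0xf794
  top 5b → 0x1e → cmpi [RI]
  rd@[10:8]=0x7 ⇒ R7
  imm@[7:0]=0x94 ⇒ $148

$148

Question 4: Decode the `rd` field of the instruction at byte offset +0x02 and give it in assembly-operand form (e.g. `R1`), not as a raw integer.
R1

@+02  little-endian(8f f1) = 0xf18f
  top 5b → 0x1e → cmpi [RI]
  rd: (w>>8)&0x7=0x1 → R1
  imm: (w>>0)&0xff=0x8f → $143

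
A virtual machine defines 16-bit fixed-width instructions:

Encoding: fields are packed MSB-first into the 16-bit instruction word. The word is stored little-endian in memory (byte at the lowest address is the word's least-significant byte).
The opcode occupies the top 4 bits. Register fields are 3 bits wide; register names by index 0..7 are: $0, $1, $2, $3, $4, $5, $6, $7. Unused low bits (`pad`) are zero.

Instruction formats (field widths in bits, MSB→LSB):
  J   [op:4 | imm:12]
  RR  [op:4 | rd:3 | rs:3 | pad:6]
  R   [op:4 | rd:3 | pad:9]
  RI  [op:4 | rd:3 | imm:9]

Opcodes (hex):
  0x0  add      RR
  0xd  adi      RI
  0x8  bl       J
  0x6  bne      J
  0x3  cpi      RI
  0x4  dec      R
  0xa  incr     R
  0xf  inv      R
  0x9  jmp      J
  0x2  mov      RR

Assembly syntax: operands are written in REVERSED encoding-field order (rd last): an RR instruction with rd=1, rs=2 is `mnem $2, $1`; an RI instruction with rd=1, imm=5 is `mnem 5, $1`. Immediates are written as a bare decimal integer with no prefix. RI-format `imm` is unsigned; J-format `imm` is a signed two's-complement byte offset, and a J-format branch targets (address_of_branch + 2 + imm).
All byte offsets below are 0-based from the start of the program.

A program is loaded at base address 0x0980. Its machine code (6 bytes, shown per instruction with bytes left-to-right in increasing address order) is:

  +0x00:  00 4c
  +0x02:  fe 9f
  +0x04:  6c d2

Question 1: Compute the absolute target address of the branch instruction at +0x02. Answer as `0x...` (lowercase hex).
0x0982

[02] fe 9f → 0x9ffe
  opcode bits[15:12]=0x9: jmp/J
  imm: (w>>0)&0xfff=0xffe (s12→-2) → -2
  target = base 0x0980 + off 0x02 + 2 + imm -2 = 0x0982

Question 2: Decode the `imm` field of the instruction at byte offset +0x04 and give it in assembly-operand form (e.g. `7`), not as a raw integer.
108

off 0x04: read 6c d2 as little → 0xd26c
  op=0xd26c>>12=0xd ⇒ adi (RI)
  rd@[11:9]=0x1 ⇒ $1
  imm@[8:0]=0x6c ⇒ 108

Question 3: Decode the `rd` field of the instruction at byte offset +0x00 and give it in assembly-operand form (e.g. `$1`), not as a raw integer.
$6

@+00  little-endian(00 4c) = 0x4c00
  op=0x4c00>>12=0x4 ⇒ dec (R)
  [11:9] rd=6 = $6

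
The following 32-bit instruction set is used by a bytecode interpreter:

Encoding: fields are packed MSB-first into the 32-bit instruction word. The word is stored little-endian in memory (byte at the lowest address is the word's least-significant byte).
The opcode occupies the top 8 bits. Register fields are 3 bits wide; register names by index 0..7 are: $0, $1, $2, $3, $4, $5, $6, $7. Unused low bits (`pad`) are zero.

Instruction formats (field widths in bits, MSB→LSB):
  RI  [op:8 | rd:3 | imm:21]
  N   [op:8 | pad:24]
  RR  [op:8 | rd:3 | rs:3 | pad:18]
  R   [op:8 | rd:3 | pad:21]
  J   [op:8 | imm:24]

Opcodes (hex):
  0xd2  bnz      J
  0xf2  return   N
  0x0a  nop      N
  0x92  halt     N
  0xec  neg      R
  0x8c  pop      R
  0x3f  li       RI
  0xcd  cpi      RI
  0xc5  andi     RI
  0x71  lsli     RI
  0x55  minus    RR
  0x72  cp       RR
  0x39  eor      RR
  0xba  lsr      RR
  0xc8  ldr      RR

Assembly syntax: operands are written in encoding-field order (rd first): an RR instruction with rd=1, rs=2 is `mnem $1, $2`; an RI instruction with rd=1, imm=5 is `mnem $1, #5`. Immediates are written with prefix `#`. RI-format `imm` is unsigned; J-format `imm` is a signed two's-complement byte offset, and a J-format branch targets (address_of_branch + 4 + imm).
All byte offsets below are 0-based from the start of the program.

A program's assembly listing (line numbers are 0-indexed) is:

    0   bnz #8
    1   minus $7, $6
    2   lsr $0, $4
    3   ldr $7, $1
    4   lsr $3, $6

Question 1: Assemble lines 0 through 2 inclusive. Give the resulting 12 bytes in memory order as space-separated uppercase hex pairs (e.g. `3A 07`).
L0: bnz op=0xd2:8|imm=8:24 ⇒ 0xd2000008 ⇒ little 08 00 00 d2
L1: minus op=0x55:8|rd=7:3|rs=6:3|pad=0:18 ⇒ 0x55f80000 ⇒ little 00 00 f8 55
L2: lsr op=0xba:8|rd=0:3|rs=4:3|pad=0:18 ⇒ 0xba100000 ⇒ little 00 00 10 ba

08 00 00 D2 00 00 F8 55 00 00 10 BA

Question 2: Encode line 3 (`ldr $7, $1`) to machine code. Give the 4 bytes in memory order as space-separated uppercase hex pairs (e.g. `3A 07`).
3. ldr fields op=0xc8:8|rd=7:3|rs=1:3|pad=0:18 → word c8e40000h → 00 00 e4 c8

00 00 E4 C8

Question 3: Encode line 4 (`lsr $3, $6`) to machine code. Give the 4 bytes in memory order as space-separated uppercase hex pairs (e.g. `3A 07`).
L4: lsr op=0xba:8|rd=3:3|rs=6:3|pad=0:18 ⇒ 0xba780000 ⇒ little 00 00 78 ba

00 00 78 BA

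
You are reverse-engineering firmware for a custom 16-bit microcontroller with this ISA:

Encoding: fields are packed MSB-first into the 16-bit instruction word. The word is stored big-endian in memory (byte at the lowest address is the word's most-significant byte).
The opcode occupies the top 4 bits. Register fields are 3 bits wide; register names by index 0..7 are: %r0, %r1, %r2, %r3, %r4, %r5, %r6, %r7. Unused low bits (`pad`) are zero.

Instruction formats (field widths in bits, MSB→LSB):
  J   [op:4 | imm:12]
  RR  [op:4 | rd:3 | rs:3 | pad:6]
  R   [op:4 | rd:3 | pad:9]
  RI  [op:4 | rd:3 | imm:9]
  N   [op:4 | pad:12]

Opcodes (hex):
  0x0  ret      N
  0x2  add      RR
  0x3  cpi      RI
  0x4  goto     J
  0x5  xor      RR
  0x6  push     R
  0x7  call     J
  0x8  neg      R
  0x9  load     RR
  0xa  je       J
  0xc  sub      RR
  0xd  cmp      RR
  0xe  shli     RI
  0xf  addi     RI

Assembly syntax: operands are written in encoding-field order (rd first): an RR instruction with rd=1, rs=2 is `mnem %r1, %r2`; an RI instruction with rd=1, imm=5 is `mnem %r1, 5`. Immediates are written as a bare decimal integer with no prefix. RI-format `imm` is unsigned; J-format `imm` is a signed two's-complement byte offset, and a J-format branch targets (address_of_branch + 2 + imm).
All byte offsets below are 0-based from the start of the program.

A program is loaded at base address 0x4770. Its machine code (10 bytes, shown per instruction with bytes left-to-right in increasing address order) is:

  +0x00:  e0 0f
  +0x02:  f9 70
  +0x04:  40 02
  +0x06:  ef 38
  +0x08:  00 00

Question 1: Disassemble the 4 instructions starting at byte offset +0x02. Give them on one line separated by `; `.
addi %r4, 368; goto 2; shli %r7, 312; ret

[02] f9 70 → 0xf970
  op=0xf970>>12=0xf ⇒ addi (RI)
  rd@[11:9]=0x4 ⇒ %r4
  imm@[8:0]=0x170 ⇒ 368
[04] 40 02 → 0x4002
  op=0x4002>>12=0x4 ⇒ goto (J)
  imm@[11:0]=0x2 ⇒ 2
[06] ef 38 → 0xef38
  op=0xef38>>12=0xe ⇒ shli (RI)
  rd@[11:9]=0x7 ⇒ %r7
  imm@[8:0]=0x138 ⇒ 312
[08] 00 00 → 0x0000
  op=0x0000>>12=0x0 ⇒ ret (N)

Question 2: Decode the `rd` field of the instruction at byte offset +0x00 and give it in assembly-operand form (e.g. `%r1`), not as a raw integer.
@+00  big-endian(e0 0f) = 0xe00f
  op=0xe00f>>12=0xe ⇒ shli (RI)
  rd: (w>>9)&0x7=0x0 → %r0
  imm: (w>>0)&0x1ff=0xf → 15

%r0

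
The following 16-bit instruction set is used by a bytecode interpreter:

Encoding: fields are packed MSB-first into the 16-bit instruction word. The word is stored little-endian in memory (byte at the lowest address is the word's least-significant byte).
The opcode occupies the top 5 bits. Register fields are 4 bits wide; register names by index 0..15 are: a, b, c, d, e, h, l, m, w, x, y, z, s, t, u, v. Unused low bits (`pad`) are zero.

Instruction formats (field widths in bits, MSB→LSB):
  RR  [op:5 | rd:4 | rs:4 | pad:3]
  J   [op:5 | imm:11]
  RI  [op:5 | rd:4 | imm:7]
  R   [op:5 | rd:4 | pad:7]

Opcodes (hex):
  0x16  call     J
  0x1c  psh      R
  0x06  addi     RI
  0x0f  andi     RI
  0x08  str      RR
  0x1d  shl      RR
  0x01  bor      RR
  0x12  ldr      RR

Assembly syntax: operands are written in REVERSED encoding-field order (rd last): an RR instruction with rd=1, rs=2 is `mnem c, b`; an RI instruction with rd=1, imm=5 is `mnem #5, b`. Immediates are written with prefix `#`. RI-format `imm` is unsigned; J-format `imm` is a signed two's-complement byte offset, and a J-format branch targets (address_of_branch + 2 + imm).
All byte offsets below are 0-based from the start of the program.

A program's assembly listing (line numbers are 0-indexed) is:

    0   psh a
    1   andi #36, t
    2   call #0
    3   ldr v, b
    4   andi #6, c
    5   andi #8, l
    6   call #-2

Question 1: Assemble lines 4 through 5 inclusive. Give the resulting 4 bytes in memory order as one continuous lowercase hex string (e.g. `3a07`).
0679087b

line 4 (andi): pack op=0xf:5|rd=2:4|imm=6:7 = 0x7906; little→ 06 79
line 5 (andi): pack op=0xf:5|rd=6:4|imm=8:7 = 0x7b08; little→ 08 7b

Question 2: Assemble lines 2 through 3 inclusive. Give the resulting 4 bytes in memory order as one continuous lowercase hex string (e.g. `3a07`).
00b0f890

2. call fields op=0x16:5|imm=0:11 → word b000h → 00 b0
3. ldr fields op=0x12:5|rd=1:4|rs=15:4|pad=0:3 → word 90f8h → f8 90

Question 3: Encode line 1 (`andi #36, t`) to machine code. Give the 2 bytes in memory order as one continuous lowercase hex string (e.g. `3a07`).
line 1 (andi): pack op=0xf:5|rd=13:4|imm=36:7 = 0x7ea4; little→ a4 7e

a47e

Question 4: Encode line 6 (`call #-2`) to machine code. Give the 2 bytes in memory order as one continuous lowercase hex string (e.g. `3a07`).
L6: call op=0x16:5|imm=-2:11 ⇒ 0xb7fe ⇒ little fe b7

feb7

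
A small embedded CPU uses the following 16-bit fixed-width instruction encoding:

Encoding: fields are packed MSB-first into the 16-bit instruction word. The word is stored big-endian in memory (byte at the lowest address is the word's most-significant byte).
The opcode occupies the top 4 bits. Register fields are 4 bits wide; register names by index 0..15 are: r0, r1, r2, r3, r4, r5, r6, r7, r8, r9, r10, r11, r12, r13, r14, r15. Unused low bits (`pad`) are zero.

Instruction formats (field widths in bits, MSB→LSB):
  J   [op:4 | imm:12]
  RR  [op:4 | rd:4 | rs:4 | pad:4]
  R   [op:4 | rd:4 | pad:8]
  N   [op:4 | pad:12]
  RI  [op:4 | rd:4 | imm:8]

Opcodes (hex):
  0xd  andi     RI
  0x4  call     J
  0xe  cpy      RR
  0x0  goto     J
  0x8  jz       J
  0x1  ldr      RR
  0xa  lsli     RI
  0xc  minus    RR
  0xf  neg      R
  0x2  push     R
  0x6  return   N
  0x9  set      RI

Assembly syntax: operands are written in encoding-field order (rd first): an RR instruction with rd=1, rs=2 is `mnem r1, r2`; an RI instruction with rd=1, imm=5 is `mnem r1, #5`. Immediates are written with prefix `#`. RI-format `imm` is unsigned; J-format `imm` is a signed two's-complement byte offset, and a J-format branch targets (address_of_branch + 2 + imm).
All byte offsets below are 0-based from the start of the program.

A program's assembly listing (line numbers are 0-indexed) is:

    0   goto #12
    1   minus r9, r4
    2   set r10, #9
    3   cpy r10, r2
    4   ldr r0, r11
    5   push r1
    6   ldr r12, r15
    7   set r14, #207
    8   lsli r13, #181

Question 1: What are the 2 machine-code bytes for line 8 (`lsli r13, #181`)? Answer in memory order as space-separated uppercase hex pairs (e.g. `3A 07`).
8. lsli fields op=0xa:4|rd=13:4|imm=181:8 → word adb5h → ad b5

AD B5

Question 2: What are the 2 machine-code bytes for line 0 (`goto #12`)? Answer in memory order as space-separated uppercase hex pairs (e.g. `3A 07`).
00 0C

0. goto fields op=0x0:4|imm=12:12 → word 000ch → 00 0c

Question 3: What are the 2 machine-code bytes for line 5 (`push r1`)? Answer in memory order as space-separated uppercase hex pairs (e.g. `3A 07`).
21 00

L5: push op=0x2:4|rd=1:4|pad=0:8 ⇒ 0x2100 ⇒ big 21 00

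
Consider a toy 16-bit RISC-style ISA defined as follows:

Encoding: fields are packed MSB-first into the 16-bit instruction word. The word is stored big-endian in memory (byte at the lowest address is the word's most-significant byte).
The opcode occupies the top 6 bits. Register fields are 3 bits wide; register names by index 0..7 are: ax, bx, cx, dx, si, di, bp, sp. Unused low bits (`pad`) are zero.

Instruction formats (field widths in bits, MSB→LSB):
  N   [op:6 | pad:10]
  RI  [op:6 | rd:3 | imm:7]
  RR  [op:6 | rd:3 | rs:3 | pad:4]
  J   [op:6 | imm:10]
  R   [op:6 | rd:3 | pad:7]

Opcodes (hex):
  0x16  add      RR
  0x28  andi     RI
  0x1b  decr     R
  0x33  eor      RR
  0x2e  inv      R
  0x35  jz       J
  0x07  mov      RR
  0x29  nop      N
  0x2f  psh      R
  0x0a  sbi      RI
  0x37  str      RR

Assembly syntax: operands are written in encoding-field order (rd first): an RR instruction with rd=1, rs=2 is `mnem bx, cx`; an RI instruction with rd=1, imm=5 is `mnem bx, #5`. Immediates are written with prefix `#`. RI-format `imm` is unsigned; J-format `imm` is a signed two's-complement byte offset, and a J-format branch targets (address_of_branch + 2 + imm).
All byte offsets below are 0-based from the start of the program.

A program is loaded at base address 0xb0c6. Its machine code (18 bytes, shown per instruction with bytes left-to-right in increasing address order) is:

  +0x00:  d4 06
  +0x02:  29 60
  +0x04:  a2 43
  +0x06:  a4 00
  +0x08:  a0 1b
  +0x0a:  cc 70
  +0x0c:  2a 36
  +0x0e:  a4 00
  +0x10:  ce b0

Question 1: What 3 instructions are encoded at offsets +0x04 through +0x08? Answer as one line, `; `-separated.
andi si, #67; nop; andi ax, #27

+0x04: a2 43 ⇒ word 0xa243 (big)
  top 6b → 0x28 → andi [RI]
  [9:7] rd=4 = si
  [6:0] imm=67 = #67
+0x06: a4 00 ⇒ word 0xa400 (big)
  top 6b → 0x29 → nop [N]
+0x08: a0 1b ⇒ word 0xa01b (big)
  top 6b → 0x28 → andi [RI]
  [9:7] rd=0 = ax
  [6:0] imm=27 = #27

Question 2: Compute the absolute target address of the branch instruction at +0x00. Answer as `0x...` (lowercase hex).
0xb0ce

off 0x00: read d4 06 as big → 0xd406
  op=0xd406>>10=0x35 ⇒ jz (J)
  imm@[9:0]=0x6 ⇒ #6
  target = base 0xb0c6 + off 0x00 + 2 + imm 6 = 0xb0ce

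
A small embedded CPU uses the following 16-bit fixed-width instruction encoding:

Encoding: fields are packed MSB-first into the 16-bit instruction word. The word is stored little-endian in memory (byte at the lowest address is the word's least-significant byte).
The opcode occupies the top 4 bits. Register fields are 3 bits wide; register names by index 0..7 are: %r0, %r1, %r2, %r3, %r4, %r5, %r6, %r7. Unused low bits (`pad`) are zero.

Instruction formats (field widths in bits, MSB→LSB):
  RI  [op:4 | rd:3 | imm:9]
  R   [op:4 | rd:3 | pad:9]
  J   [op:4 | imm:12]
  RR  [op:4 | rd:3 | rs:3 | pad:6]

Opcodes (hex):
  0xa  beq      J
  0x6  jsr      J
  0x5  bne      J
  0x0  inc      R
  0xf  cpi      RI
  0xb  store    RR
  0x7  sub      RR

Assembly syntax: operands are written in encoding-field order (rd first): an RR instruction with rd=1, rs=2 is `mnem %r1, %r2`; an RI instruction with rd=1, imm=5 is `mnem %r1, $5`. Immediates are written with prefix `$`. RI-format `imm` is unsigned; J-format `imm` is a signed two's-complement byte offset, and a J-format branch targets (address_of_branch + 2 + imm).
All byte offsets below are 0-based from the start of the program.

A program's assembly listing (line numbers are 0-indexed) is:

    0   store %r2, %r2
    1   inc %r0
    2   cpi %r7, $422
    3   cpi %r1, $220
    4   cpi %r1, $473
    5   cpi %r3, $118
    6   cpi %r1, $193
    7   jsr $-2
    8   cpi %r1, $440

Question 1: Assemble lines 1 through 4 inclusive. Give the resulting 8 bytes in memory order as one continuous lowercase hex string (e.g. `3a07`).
L1: inc op=0x0:4|rd=0:3|pad=0:9 ⇒ 0x0000 ⇒ little 00 00
L2: cpi op=0xf:4|rd=7:3|imm=422:9 ⇒ 0xffa6 ⇒ little a6 ff
L3: cpi op=0xf:4|rd=1:3|imm=220:9 ⇒ 0xf2dc ⇒ little dc f2
L4: cpi op=0xf:4|rd=1:3|imm=473:9 ⇒ 0xf3d9 ⇒ little d9 f3

0000a6ffdcf2d9f3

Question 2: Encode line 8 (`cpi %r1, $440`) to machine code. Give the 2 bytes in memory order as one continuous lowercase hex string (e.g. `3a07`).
L8: cpi op=0xf:4|rd=1:3|imm=440:9 ⇒ 0xf3b8 ⇒ little b8 f3

b8f3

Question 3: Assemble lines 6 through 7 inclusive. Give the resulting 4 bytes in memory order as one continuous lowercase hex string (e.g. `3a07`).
c1f2fe6f

6. cpi fields op=0xf:4|rd=1:3|imm=193:9 → word f2c1h → c1 f2
7. jsr fields op=0x6:4|imm=-2:12 → word 6ffeh → fe 6f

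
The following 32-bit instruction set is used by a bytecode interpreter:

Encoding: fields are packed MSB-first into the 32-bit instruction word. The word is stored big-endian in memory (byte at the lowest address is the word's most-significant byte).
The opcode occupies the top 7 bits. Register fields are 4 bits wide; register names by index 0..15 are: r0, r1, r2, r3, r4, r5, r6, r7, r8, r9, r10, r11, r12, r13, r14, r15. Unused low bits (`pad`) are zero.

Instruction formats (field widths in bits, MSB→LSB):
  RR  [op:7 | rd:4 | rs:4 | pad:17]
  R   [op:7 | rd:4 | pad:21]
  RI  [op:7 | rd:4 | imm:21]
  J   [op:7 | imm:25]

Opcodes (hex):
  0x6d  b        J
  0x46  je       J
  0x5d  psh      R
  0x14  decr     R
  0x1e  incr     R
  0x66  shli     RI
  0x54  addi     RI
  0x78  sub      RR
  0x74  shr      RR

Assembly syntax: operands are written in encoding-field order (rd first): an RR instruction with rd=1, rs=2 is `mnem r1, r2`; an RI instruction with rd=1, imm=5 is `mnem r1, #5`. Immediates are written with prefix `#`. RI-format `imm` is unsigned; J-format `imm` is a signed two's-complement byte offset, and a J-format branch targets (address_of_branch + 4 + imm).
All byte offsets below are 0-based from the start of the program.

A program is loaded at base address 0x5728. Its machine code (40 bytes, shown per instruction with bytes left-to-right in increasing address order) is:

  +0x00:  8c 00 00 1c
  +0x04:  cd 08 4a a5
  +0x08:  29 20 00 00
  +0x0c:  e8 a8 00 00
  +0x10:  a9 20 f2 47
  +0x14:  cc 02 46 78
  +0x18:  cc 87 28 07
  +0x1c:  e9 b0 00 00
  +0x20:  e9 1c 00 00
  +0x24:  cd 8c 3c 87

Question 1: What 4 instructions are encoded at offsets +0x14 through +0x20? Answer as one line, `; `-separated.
shli r0, #149112; shli r4, #468999; shr r13, r8; shr r8, r14

[14] cc 02 46 78 → 0xcc024678
  opcode bits[31:25]=0x66: shli/RI
  [24:21] rd=0 = r0
  [20:0] imm=149112 = #149112
[18] cc 87 28 07 → 0xcc872807
  opcode bits[31:25]=0x66: shli/RI
  [24:21] rd=4 = r4
  [20:0] imm=468999 = #468999
[1c] e9 b0 00 00 → 0xe9b00000
  opcode bits[31:25]=0x74: shr/RR
  [24:21] rd=13 = r13
  [20:17] rs=8 = r8
[20] e9 1c 00 00 → 0xe91c0000
  opcode bits[31:25]=0x74: shr/RR
  [24:21] rd=8 = r8
  [20:17] rs=14 = r14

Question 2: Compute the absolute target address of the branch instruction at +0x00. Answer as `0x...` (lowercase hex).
@+00  big-endian(8c 00 00 1c) = 0x8c00001c
  opcode bits[31:25]=0x46: je/J
  imm@[24:0]=0x1c ⇒ #28
  target = base 0x5728 + off 0x00 + 4 + imm 28 = 0x5748

0x5748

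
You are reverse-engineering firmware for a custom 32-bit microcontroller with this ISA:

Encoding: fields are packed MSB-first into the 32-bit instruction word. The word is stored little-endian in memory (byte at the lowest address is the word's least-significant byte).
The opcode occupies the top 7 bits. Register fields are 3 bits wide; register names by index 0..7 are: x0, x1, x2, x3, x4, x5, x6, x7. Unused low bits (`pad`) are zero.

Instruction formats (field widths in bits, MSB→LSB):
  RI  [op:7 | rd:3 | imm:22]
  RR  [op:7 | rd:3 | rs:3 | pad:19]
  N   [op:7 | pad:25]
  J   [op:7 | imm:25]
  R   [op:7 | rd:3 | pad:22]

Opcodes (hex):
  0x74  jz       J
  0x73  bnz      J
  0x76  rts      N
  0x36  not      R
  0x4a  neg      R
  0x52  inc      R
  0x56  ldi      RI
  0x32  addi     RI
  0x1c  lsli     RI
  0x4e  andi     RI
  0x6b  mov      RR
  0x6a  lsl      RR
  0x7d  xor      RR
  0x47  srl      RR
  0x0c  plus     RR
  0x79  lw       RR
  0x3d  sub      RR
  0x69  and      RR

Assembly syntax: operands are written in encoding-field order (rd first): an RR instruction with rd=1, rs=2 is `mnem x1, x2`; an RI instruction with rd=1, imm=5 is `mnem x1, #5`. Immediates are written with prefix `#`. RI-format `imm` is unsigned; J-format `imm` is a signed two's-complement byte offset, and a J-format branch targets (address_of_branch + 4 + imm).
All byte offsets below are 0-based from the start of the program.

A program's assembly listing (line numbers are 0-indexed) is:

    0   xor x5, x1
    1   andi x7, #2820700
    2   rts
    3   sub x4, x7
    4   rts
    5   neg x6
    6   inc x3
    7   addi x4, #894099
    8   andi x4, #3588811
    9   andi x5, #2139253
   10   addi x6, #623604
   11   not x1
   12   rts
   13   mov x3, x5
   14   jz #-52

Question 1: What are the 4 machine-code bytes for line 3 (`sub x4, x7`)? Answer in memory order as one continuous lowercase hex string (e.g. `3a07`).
L3: sub op=0x3d:7|rd=4:3|rs=7:3|pad=0:19 ⇒ 0x7b380000 ⇒ little 00 00 38 7b

0000387b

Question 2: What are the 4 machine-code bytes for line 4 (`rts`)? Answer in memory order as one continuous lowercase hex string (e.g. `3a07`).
000000ec

4. rts fields op=0x76:7|pad=0:25 → word ec000000h → 00 00 00 ec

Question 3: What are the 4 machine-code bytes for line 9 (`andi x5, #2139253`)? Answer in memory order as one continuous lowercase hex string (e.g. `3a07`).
75a4609d

L9: andi op=0x4e:7|rd=5:3|imm=2139253:22 ⇒ 0x9d60a475 ⇒ little 75 a4 60 9d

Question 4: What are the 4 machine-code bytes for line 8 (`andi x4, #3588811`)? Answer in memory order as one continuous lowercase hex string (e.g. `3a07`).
line 8 (andi): pack op=0x4e:7|rd=4:3|imm=3588811:22 = 0x9d36c2cb; little→ cb c2 36 9d

cbc2369d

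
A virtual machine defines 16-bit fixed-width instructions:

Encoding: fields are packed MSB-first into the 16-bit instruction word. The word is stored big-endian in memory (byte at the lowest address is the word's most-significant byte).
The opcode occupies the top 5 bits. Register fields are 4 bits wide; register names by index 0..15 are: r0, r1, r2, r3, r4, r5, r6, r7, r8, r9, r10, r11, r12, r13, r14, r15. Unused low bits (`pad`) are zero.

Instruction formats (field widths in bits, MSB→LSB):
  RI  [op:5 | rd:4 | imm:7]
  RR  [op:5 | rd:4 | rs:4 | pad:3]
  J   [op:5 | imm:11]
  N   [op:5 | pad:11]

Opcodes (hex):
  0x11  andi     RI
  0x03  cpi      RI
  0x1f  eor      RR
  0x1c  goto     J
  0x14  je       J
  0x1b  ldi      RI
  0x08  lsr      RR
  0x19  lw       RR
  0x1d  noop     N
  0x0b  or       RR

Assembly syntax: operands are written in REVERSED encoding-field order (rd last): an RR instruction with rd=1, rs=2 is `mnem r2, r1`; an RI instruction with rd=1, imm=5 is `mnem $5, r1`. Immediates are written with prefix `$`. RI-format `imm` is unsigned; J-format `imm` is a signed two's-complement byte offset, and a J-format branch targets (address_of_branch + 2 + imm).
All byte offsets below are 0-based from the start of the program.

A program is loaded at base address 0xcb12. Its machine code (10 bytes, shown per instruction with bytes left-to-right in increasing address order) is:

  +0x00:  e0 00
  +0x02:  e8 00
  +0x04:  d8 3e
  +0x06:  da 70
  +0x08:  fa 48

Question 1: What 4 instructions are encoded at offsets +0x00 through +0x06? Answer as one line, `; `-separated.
+0x00: e0 00 ⇒ word 0xe000 (big)
  op=0xe000>>11=0x1c ⇒ goto (J)
  imm: (w>>0)&0x7ff=0x0 → $0
+0x02: e8 00 ⇒ word 0xe800 (big)
  op=0xe800>>11=0x1d ⇒ noop (N)
+0x04: d8 3e ⇒ word 0xd83e (big)
  op=0xd83e>>11=0x1b ⇒ ldi (RI)
  rd: (w>>7)&0xf=0x0 → r0
  imm: (w>>0)&0x7f=0x3e → $62
+0x06: da 70 ⇒ word 0xda70 (big)
  op=0xda70>>11=0x1b ⇒ ldi (RI)
  rd: (w>>7)&0xf=0x4 → r4
  imm: (w>>0)&0x7f=0x70 → $112

goto $0; noop; ldi $62, r0; ldi $112, r4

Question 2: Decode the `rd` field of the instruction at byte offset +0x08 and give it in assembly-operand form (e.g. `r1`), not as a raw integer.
@+08  big-endian(fa 48) = 0xfa48
  top 5b → 0x1f → eor [RR]
  rd: (w>>7)&0xf=0x4 → r4
  rs: (w>>3)&0xf=0x9 → r9

r4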